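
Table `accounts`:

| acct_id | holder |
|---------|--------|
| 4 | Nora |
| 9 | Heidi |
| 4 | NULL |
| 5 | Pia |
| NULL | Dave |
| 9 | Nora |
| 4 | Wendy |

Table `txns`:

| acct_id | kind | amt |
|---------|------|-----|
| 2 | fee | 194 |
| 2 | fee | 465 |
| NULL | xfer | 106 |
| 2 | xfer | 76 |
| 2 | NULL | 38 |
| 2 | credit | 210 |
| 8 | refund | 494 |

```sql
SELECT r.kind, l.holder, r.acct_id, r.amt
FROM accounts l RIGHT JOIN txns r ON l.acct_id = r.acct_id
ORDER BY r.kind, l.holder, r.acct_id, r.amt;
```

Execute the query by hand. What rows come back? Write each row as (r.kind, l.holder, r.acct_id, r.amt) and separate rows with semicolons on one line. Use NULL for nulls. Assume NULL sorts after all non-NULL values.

RIGHT JOIN keeps every row from `txns`; unmatched rows get NULL for `accounts`'s columns.
Matching on l.acct_id = r.acct_id. A NULL in a compared column never satisfies the condition.
- acct_id=4: no matching r row.
- acct_id=9: no matching r row.
- acct_id=4: no matching r row.
- acct_id=5: no matching r row.
- acct_id=NULL: no matching r row.
- acct_id=9: no matching r row.
- acct_id=4: no matching r row.
- 7 r row(s) had no l match → kept, l columns NULL.
After projecting and ordering:
r.kind | l.holder | r.acct_id | r.amt
credit | NULL | 2 | 210
fee | NULL | 2 | 194
fee | NULL | 2 | 465
refund | NULL | 8 | 494
xfer | NULL | 2 | 76
xfer | NULL | NULL | 106
NULL | NULL | 2 | 38

(credit, NULL, 2, 210); (fee, NULL, 2, 194); (fee, NULL, 2, 465); (refund, NULL, 8, 494); (xfer, NULL, 2, 76); (xfer, NULL, NULL, 106); (NULL, NULL, 2, 38)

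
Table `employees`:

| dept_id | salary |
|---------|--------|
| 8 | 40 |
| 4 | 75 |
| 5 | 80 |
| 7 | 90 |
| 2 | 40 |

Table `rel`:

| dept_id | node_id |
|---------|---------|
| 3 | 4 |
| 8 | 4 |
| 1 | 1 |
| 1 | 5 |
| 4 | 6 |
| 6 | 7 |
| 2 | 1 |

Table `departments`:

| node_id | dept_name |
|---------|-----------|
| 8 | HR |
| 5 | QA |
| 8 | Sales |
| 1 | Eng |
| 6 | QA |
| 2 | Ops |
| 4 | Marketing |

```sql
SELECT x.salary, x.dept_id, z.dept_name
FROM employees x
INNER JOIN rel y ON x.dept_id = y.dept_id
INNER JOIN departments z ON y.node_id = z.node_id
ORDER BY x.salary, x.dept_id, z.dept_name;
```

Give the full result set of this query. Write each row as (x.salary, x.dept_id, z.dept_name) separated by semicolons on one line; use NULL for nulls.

Step 1 — x INNER JOIN y on dept_id → 3 row(s).
Then INNER JOIN `departments z` on node_id: keep only rows whose y.node_id appears in z.

(40, 2, Eng); (40, 8, Marketing); (75, 4, QA)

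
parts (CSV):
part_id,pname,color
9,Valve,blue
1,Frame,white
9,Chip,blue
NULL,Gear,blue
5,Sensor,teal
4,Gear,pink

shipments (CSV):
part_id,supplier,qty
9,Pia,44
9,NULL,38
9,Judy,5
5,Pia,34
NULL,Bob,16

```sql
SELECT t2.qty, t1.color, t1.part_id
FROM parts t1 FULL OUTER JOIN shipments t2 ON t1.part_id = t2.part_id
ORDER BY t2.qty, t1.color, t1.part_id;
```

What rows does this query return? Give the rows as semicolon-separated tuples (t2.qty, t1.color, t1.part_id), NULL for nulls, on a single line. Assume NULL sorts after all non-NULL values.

FULL OUTER JOIN keeps every row from both sides; unmatched rows get NULL for the other side's columns.
Matching on t1.part_id = t2.part_id. A NULL in a compared column never satisfies the condition.
- part_id=9: 3 matching t2 row(s), so 3 row(s) emitted.
- part_id=1: no t2 row matches, row kept with t2 columns NULL.
- part_id=9: 3 matching t2 row(s), so 3 row(s) emitted.
- part_id=NULL: no t2 row matches, row kept with t2 columns NULL.
- part_id=5: 1 matching t2 row(s), so 1 row(s) emitted.
- part_id=4: no t2 row matches, row kept with t2 columns NULL.
- 1 row(s) from t2 found no t1 partner → padded with NULL.

(5, blue, 9); (5, blue, 9); (16, NULL, NULL); (34, teal, 5); (38, blue, 9); (38, blue, 9); (44, blue, 9); (44, blue, 9); (NULL, blue, NULL); (NULL, pink, 4); (NULL, white, 1)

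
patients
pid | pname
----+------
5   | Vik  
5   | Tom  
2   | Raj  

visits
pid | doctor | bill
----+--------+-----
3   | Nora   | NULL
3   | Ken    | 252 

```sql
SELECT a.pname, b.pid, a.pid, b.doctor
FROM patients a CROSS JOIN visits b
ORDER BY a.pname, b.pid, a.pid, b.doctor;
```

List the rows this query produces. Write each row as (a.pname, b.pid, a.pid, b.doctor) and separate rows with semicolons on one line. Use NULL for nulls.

CROSS JOIN pairs every row of `patients` with every row of `visits`: 3 × 2 = 6 rows.
After projecting and ordering:
a.pname | b.pid | a.pid | b.doctor
Raj | 3 | 2 | Ken
Raj | 3 | 2 | Nora
Tom | 3 | 5 | Ken
Tom | 3 | 5 | Nora
Vik | 3 | 5 | Ken
Vik | 3 | 5 | Nora

(Raj, 3, 2, Ken); (Raj, 3, 2, Nora); (Tom, 3, 5, Ken); (Tom, 3, 5, Nora); (Vik, 3, 5, Ken); (Vik, 3, 5, Nora)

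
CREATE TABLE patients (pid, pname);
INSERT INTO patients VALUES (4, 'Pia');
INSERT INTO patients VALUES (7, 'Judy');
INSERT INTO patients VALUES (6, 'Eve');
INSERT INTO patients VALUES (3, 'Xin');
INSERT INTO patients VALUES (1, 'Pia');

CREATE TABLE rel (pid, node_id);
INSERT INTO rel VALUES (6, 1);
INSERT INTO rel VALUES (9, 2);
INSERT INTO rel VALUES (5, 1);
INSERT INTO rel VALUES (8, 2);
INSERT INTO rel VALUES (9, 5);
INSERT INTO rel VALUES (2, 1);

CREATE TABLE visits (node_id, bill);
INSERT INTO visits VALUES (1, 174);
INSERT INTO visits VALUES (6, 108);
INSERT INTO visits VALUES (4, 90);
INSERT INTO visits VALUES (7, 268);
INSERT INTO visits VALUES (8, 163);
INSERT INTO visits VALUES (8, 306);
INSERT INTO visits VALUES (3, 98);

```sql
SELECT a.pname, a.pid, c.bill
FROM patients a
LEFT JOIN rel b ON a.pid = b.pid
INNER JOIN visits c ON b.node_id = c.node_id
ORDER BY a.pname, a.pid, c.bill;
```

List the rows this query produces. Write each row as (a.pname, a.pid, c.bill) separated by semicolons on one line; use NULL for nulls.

(Eve, 6, 174)

Step 1 — a LEFT JOIN b on pid → 5 row(s).
Then INNER JOIN `visits c` on node_id: keep only rows whose b.node_id appears in c.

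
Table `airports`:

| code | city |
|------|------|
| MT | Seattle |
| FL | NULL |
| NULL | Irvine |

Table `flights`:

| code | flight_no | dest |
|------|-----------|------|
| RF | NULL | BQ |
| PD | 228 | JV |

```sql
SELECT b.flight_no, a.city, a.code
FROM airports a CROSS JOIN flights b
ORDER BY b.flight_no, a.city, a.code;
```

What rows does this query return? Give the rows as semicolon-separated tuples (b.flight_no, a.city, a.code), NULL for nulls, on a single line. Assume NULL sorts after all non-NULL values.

CROSS JOIN pairs every row of `airports` with every row of `flights`: 3 × 2 = 6 rows.
After projecting and ordering:
b.flight_no | a.city | a.code
228 | Irvine | NULL
228 | Seattle | MT
228 | NULL | FL
NULL | Irvine | NULL
NULL | Seattle | MT
NULL | NULL | FL

(228, Irvine, NULL); (228, Seattle, MT); (228, NULL, FL); (NULL, Irvine, NULL); (NULL, Seattle, MT); (NULL, NULL, FL)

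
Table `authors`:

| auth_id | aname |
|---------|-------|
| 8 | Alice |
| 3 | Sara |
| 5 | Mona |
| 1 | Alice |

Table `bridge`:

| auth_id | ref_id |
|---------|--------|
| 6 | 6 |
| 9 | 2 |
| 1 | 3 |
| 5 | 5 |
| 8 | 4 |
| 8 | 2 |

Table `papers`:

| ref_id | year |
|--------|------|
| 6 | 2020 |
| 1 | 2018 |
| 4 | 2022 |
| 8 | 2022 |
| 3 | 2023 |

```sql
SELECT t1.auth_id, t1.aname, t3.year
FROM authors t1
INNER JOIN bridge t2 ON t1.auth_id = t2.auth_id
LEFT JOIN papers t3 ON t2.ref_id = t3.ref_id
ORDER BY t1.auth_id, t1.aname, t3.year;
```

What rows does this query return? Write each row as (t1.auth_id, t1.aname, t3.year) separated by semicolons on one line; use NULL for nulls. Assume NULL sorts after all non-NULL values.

Step 1 — t1 INNER JOIN t2 on auth_id → 4 row(s).
Then LEFT JOIN `papers t3` on ref_id: each of those 4 rows is kept; rows whose t2.ref_id has no match in t3 get NULL for t3's columns.

(1, Alice, 2023); (5, Mona, NULL); (8, Alice, 2022); (8, Alice, NULL)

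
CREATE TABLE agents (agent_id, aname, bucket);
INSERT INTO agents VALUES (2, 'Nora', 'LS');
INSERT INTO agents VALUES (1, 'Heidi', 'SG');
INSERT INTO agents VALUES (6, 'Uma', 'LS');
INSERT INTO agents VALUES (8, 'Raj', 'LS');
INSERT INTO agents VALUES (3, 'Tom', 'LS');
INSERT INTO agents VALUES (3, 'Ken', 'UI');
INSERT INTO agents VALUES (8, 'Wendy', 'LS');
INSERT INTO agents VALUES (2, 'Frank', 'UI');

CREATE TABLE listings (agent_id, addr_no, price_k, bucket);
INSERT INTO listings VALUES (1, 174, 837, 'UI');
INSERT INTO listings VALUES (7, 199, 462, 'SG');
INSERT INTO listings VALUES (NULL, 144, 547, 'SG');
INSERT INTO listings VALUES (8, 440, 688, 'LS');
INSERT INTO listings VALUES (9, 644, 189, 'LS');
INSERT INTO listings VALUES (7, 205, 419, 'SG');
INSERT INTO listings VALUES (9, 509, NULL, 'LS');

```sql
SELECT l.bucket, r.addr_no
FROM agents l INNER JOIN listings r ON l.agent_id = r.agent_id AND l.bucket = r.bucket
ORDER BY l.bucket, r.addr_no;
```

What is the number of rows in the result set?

INNER JOIN keeps only pairs where the ON condition holds.
Matching on l.agent_id = r.agent_id AND l.bucket = r.bucket. A NULL in a compared column never satisfies the condition.
- l (agent_id=2, bucket=LS) has no partner → excluded.
- l (agent_id=1, bucket=SG) has no partner → excluded.
- l (agent_id=6, bucket=LS) has no partner → excluded.
- l (agent_id=8, bucket=LS) pairs with 1 row(s) of r.
- l (agent_id=3, bucket=LS) has no partner → excluded.
- l (agent_id=3, bucket=UI) has no partner → excluded.
- l (agent_id=8, bucket=LS) pairs with 1 row(s) of r.
- l (agent_id=2, bucket=UI) has no partner → excluded.
Total: 2 rows.

2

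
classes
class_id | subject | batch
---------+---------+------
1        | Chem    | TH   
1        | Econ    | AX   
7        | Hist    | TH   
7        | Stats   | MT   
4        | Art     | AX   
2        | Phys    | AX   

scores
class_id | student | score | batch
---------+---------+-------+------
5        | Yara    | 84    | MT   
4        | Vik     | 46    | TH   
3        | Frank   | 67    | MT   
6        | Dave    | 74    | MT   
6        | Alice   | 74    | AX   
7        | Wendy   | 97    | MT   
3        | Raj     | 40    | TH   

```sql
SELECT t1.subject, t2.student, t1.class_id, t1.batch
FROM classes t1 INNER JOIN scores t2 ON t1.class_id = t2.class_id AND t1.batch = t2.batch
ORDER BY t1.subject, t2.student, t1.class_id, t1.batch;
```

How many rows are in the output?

INNER JOIN keeps only pairs where the ON condition holds.
Matching on t1.class_id = t2.class_id AND t1.batch = t2.batch.
- t1[0] class_id=1, batch=TH → no match; dropped.
- t1[1] class_id=1, batch=AX → no match; dropped.
- t1[2] class_id=7, batch=TH → no match; dropped.
- t1[3] class_id=7, batch=MT → 1 match(es) in t2 → 1 row(s).
- t1[4] class_id=4, batch=AX → no match; dropped.
- t1[5] class_id=2, batch=AX → no match; dropped.
Total: 1 rows.

1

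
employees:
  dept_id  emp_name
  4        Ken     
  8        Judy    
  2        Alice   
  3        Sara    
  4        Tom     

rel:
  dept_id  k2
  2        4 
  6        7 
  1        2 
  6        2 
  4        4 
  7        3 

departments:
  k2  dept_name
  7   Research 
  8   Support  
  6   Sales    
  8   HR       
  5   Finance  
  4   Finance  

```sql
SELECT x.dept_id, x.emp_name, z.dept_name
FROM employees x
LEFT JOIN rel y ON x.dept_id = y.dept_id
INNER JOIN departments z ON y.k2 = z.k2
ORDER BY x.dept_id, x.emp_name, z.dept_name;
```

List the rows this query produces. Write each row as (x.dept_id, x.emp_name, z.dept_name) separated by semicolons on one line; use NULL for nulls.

Evaluate left to right. First `employees x LEFT JOIN rel y` on dept_id: 5 row(s).
Then INNER JOIN `departments z` on k2: keep only rows whose y.k2 appears in z.

(2, Alice, Finance); (4, Ken, Finance); (4, Tom, Finance)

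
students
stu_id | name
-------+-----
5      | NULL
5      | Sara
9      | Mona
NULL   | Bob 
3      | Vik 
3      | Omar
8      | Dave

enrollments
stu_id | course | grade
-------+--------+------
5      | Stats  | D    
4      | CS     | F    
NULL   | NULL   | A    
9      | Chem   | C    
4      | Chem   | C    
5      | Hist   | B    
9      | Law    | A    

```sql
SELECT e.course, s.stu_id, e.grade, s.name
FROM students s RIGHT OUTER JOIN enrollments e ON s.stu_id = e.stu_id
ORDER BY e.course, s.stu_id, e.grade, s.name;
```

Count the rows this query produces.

RIGHT JOIN keeps every row from `enrollments`; unmatched rows get NULL for `students`'s columns.
Matching on s.stu_id = e.stu_id. A NULL in a compared column never satisfies the condition.
- s (stu_id=5) pairs with 2 row(s) of e.
- s (stu_id=5) pairs with 2 row(s) of e.
- s (stu_id=9) pairs with 2 row(s) of e.
- s (stu_id=NULL) has no partner in e.
- s (stu_id=3) has no partner in e.
- s (stu_id=3) has no partner in e.
- s (stu_id=8) has no partner in e.
- plus 3 unmatched e row(s), each kept with NULL s columns.
Total: 6 matched + 3 padded = 9 rows.

9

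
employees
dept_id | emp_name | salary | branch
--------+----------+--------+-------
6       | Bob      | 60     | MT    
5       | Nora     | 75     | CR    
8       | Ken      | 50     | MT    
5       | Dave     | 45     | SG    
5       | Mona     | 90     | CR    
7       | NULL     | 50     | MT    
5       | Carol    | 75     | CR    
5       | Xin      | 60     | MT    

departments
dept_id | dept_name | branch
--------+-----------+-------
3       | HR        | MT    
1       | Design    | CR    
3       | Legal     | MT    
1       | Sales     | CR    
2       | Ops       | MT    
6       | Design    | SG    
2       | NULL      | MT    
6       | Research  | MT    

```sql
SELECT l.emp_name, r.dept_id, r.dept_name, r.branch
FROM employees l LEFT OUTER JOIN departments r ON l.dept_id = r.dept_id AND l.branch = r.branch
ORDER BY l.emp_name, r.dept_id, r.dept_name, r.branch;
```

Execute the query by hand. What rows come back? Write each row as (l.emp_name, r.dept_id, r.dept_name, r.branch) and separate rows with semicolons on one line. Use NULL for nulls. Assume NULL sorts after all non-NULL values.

LEFT JOIN keeps every row from `employees`; unmatched rows get NULL for `departments`'s columns.
Matching on l.dept_id = r.dept_id AND l.branch = r.branch.
- dept_id=6, branch=MT: 1 matching r row(s), so 1 row(s) emitted.
- dept_id=5, branch=CR: no r row matches, row kept with r columns NULL.
- dept_id=8, branch=MT: no r row matches, row kept with r columns NULL.
- dept_id=5, branch=SG: no r row matches, row kept with r columns NULL.
- dept_id=5, branch=CR: no r row matches, row kept with r columns NULL.
- dept_id=7, branch=MT: no r row matches, row kept with r columns NULL.
- dept_id=5, branch=CR: no r row matches, row kept with r columns NULL.
- dept_id=5, branch=MT: no r row matches, row kept with r columns NULL.
After projecting and ordering:
l.emp_name | r.dept_id | r.dept_name | r.branch
Bob | 6 | Research | MT
Carol | NULL | NULL | NULL
Dave | NULL | NULL | NULL
Ken | NULL | NULL | NULL
Mona | NULL | NULL | NULL
Nora | NULL | NULL | NULL
Xin | NULL | NULL | NULL
NULL | NULL | NULL | NULL

(Bob, 6, Research, MT); (Carol, NULL, NULL, NULL); (Dave, NULL, NULL, NULL); (Ken, NULL, NULL, NULL); (Mona, NULL, NULL, NULL); (Nora, NULL, NULL, NULL); (Xin, NULL, NULL, NULL); (NULL, NULL, NULL, NULL)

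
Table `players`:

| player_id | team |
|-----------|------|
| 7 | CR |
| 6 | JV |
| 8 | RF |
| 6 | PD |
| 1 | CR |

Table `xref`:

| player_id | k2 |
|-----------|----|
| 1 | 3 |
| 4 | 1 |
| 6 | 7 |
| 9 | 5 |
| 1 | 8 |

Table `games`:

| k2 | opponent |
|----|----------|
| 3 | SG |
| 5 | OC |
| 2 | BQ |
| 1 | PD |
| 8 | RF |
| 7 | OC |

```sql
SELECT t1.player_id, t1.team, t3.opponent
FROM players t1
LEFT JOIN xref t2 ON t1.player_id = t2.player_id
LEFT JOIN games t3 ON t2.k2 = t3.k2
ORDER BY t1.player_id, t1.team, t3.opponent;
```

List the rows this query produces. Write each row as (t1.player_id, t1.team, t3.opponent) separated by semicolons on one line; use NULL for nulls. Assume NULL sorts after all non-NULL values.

(1, CR, RF); (1, CR, SG); (6, JV, OC); (6, PD, OC); (7, CR, NULL); (8, RF, NULL)

Evaluate left to right. First `players t1 LEFT JOIN xref t2` on player_id: 6 row(s).
Then LEFT JOIN `games t3` on k2: each of those 6 rows is kept; rows whose t2.k2 has no match in t3 get NULL for t3's columns.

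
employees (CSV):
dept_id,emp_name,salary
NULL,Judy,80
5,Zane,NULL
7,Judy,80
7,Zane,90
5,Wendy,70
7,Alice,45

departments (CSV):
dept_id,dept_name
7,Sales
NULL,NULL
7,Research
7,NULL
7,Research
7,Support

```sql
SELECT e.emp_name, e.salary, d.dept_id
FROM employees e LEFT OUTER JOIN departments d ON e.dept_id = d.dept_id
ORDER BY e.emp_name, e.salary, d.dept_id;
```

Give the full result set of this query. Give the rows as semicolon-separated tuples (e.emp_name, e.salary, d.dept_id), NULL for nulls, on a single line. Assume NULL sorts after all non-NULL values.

LEFT JOIN keeps every row from `employees`; unmatched rows get NULL for `departments`'s columns.
Matching on e.dept_id = d.dept_id. A NULL in a compared column never satisfies the condition.
Matched pairs: 15; unmatched e rows kept: 3.

(Alice, 45, 7); (Alice, 45, 7); (Alice, 45, 7); (Alice, 45, 7); (Alice, 45, 7); (Judy, 80, 7); (Judy, 80, 7); (Judy, 80, 7); (Judy, 80, 7); (Judy, 80, 7); (Judy, 80, NULL); (Wendy, 70, NULL); (Zane, 90, 7); (Zane, 90, 7); (Zane, 90, 7); (Zane, 90, 7); (Zane, 90, 7); (Zane, NULL, NULL)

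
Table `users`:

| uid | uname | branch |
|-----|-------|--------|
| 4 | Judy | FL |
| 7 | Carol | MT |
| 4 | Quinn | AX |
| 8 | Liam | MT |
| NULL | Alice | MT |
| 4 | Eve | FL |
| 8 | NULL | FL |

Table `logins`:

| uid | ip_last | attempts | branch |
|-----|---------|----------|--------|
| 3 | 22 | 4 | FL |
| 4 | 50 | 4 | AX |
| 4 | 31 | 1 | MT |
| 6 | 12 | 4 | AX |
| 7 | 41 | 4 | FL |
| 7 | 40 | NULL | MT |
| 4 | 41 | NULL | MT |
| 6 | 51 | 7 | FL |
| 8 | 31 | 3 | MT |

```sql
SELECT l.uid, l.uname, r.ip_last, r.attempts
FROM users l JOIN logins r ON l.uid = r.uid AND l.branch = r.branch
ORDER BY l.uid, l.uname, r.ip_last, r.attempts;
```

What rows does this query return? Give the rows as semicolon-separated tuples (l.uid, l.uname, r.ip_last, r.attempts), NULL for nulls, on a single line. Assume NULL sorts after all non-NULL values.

(4, Quinn, 50, 4); (7, Carol, 40, NULL); (8, Liam, 31, 3)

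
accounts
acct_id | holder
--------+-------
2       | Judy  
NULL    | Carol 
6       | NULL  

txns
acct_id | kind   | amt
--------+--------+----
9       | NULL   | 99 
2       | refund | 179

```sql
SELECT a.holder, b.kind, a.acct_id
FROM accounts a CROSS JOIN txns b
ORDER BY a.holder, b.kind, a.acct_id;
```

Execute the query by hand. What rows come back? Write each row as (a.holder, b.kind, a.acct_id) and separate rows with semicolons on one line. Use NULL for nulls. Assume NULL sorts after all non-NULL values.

(Carol, refund, NULL); (Carol, NULL, NULL); (Judy, refund, 2); (Judy, NULL, 2); (NULL, refund, 6); (NULL, NULL, 6)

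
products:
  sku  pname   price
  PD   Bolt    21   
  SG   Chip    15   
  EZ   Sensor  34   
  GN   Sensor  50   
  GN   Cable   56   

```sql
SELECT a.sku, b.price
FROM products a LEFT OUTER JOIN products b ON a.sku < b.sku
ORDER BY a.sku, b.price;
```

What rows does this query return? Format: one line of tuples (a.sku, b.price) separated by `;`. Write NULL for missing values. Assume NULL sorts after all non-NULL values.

LEFT JOIN keeps every row from `products a`; unmatched rows get NULL for `products b`'s columns.
Matching on a.sku < b.sku.
- sku=PD: 1 matching b row(s), so 1 row(s) emitted.
- sku=SG: no b row matches, row kept with b columns NULL.
- sku=EZ: 4 matching b row(s), so 4 row(s) emitted.
- sku=GN: 2 matching b row(s), so 2 row(s) emitted.
- sku=GN: 2 matching b row(s), so 2 row(s) emitted.
After projecting and ordering:
a.sku | b.price
EZ | 15
EZ | 21
EZ | 50
EZ | 56
GN | 15
GN | 15
GN | 21
GN | 21
PD | 15
SG | NULL

(EZ, 15); (EZ, 21); (EZ, 50); (EZ, 56); (GN, 15); (GN, 15); (GN, 21); (GN, 21); (PD, 15); (SG, NULL)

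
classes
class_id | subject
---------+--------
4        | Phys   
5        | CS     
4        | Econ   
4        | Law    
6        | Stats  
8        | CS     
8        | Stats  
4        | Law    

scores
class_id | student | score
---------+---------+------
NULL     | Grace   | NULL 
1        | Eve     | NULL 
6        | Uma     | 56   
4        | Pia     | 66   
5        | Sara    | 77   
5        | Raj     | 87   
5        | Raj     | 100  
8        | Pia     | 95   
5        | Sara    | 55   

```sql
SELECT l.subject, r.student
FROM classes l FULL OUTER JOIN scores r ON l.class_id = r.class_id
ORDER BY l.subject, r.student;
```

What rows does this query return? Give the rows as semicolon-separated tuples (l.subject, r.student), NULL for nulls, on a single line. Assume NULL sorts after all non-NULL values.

FULL OUTER JOIN keeps every row from both sides; unmatched rows get NULL for the other side's columns.
Matching on l.class_id = r.class_id. A NULL in a compared column never satisfies the condition.
- l[0] class_id=4 → 1 match(es) in r → 1 row(s).
- l[1] class_id=5 → 4 match(es) in r → 4 row(s).
- l[2] class_id=4 → 1 match(es) in r → 1 row(s).
- l[3] class_id=4 → 1 match(es) in r → 1 row(s).
- l[4] class_id=6 → 1 match(es) in r → 1 row(s).
- l[5] class_id=8 → 1 match(es) in r → 1 row(s).
- l[6] class_id=8 → 1 match(es) in r → 1 row(s).
- l[7] class_id=4 → 1 match(es) in r → 1 row(s).
- 2 r row(s) had no l match → kept, l columns NULL.

(CS, Pia); (CS, Raj); (CS, Raj); (CS, Sara); (CS, Sara); (Econ, Pia); (Law, Pia); (Law, Pia); (Phys, Pia); (Stats, Pia); (Stats, Uma); (NULL, Eve); (NULL, Grace)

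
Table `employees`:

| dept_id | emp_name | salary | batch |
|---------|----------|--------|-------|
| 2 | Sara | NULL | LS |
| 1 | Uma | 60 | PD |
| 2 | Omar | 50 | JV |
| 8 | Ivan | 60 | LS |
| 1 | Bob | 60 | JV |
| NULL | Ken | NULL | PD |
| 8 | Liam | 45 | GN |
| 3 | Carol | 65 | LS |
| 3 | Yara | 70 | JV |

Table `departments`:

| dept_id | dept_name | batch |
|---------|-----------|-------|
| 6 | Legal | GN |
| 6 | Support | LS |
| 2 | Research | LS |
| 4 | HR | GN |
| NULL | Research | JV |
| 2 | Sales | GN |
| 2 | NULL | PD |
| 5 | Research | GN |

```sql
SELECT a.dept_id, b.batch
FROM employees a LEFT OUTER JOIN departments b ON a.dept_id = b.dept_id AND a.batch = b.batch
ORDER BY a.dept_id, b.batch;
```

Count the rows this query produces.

9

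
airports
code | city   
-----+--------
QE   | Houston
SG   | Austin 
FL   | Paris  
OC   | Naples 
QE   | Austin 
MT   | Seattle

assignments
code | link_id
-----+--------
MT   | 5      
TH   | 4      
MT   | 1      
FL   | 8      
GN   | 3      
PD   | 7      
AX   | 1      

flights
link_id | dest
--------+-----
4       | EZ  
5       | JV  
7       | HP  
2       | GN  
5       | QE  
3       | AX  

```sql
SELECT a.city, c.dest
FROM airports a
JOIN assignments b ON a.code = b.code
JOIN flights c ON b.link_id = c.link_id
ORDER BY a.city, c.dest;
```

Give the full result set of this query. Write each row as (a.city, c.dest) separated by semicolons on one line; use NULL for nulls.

Step 1 — a INNER JOIN b on code → 3 row(s).
Then INNER JOIN `flights c` on link_id: keep only rows whose b.link_id appears in c.

(Seattle, JV); (Seattle, QE)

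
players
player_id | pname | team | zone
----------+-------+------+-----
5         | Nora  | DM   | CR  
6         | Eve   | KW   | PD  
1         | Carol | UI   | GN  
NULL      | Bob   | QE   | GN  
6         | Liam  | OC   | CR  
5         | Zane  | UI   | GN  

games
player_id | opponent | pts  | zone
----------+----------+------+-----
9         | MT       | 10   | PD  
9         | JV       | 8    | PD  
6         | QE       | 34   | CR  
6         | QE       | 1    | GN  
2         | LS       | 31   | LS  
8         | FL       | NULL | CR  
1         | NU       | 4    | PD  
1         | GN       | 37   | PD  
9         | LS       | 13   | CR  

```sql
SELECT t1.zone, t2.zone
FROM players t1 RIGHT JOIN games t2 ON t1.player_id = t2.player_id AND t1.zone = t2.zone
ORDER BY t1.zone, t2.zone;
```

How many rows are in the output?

RIGHT JOIN keeps every row from `games`; unmatched rows get NULL for `players`'s columns.
Matching on t1.player_id = t2.player_id AND t1.zone = t2.zone. A NULL in a compared column never satisfies the condition.
Matched pairs: 1; unmatched t2 rows kept: 8.
Total: 1 matched + 8 padded = 9 rows.

9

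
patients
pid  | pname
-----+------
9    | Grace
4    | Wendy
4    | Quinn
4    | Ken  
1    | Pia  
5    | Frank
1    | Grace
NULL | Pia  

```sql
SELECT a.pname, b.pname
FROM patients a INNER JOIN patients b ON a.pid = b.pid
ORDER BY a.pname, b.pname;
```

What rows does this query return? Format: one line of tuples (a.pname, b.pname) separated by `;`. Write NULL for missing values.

INNER JOIN keeps only pairs where the ON condition holds.
Matching on a.pid = b.pid. A NULL in a compared column never satisfies the condition.
- a[0] pid=9 → 1 match(es) in b → 1 row(s).
- a[1] pid=4 → 3 match(es) in b → 3 row(s).
- a[2] pid=4 → 3 match(es) in b → 3 row(s).
- a[3] pid=4 → 3 match(es) in b → 3 row(s).
- a[4] pid=1 → 2 match(es) in b → 2 row(s).
- a[5] pid=5 → 1 match(es) in b → 1 row(s).
- a[6] pid=1 → 2 match(es) in b → 2 row(s).
- a[7] pid=NULL → no match; dropped.

(Frank, Frank); (Grace, Grace); (Grace, Grace); (Grace, Pia); (Ken, Ken); (Ken, Quinn); (Ken, Wendy); (Pia, Grace); (Pia, Pia); (Quinn, Ken); (Quinn, Quinn); (Quinn, Wendy); (Wendy, Ken); (Wendy, Quinn); (Wendy, Wendy)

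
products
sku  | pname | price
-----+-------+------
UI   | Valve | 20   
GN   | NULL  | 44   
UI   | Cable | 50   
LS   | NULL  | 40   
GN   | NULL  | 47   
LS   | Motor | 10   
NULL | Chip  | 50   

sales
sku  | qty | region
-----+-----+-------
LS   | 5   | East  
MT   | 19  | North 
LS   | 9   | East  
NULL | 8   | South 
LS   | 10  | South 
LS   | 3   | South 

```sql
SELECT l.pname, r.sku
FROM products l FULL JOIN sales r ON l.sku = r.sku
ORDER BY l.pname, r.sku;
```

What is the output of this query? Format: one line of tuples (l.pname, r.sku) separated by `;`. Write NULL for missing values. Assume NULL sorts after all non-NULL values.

FULL OUTER JOIN keeps every row from both sides; unmatched rows get NULL for the other side's columns.
Matching on l.sku = r.sku. A NULL in a compared column never satisfies the condition.
- l row (sku=UI): no match → kept, r columns NULL.
- l row (sku=GN): no match → kept, r columns NULL.
- l row (sku=UI): no match → kept, r columns NULL.
- l row (sku=LS): matches 4 r row(s) → 4 output row(s).
- l row (sku=GN): no match → kept, r columns NULL.
- l row (sku=LS): matches 4 r row(s) → 4 output row(s).
- l row (sku=NULL): no match → kept, r columns NULL.
- 2 r row(s) had no l match → kept, l columns NULL.

(Cable, NULL); (Chip, NULL); (Motor, LS); (Motor, LS); (Motor, LS); (Motor, LS); (Valve, NULL); (NULL, LS); (NULL, LS); (NULL, LS); (NULL, LS); (NULL, MT); (NULL, NULL); (NULL, NULL); (NULL, NULL)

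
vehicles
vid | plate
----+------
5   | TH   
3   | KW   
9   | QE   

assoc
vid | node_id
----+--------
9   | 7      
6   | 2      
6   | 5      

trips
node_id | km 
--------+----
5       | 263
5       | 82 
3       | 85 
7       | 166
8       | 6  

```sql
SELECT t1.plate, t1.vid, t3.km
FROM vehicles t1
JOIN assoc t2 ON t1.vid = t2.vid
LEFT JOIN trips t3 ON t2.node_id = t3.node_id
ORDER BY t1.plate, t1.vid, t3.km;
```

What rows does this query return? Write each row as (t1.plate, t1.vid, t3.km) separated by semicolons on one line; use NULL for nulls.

Joins associate left-to-right: vehicles INNER JOIN assoc on vid gives 1 intermediate row(s).
Then LEFT JOIN `trips t3` on node_id: each of those 1 rows is kept; rows whose t2.node_id has no match in t3 get NULL for t3's columns.

(QE, 9, 166)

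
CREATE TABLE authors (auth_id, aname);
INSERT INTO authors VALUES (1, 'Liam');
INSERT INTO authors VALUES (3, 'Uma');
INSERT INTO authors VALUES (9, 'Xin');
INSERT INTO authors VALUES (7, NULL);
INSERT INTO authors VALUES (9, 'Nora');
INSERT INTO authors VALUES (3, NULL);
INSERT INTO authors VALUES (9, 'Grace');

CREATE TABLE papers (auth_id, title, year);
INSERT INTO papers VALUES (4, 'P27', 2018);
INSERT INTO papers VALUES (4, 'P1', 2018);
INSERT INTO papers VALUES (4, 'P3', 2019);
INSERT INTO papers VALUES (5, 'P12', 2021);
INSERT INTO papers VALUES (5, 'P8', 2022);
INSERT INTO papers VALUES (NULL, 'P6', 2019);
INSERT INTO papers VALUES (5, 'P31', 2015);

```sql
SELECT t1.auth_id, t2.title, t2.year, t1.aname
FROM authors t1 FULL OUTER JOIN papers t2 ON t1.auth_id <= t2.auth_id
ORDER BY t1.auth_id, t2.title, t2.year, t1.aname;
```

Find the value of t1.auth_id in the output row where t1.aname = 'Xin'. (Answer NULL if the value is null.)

9

FULL OUTER JOIN keeps every row from both sides; unmatched rows get NULL for the other side's columns.
Matching on t1.auth_id <= t2.auth_id. A NULL in a compared column never satisfies the condition.
- t1 row (auth_id=1): matches 6 t2 row(s) → 6 output row(s).
- t1 row (auth_id=3): matches 6 t2 row(s) → 6 output row(s).
- t1 row (auth_id=9): no match → kept, t2 columns NULL.
- t1 row (auth_id=7): no match → kept, t2 columns NULL.
- t1 row (auth_id=9): no match → kept, t2 columns NULL.
- t1 row (auth_id=3): matches 6 t2 row(s) → 6 output row(s).
- t1 row (auth_id=9): no match → kept, t2 columns NULL.
- 1 t2 row(s) had no t1 match → kept, t1 columns NULL.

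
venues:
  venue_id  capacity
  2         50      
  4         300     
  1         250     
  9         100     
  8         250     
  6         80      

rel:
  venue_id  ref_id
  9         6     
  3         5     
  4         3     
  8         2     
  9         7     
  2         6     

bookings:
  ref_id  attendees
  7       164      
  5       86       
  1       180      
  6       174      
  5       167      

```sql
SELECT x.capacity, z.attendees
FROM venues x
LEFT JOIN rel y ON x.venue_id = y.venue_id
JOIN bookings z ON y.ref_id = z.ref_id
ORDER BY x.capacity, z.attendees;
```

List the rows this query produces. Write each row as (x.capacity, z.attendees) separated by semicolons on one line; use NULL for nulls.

(50, 174); (100, 164); (100, 174)

Step 1 — x LEFT JOIN y on venue_id → 7 row(s).
Then INNER JOIN `bookings z` on ref_id: keep only rows whose y.ref_id appears in z.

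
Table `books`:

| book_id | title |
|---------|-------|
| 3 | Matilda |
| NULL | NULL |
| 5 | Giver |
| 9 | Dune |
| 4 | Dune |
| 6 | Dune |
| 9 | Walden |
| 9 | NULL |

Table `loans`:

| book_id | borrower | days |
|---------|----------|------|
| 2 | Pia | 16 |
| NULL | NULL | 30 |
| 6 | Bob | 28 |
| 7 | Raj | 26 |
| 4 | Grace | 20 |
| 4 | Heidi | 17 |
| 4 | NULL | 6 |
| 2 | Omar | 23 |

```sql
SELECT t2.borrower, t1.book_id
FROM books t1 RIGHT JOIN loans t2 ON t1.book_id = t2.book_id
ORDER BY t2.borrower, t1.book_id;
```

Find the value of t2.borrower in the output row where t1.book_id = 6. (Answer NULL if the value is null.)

Bob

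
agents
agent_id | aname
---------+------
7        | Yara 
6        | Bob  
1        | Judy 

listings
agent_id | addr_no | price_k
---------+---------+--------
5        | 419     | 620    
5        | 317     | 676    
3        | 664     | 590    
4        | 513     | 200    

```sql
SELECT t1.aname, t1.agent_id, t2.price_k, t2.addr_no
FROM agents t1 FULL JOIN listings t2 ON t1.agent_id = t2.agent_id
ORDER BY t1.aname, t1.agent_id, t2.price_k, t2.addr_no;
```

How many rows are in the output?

FULL OUTER JOIN keeps every row from both sides; unmatched rows get NULL for the other side's columns.
Matching on t1.agent_id = t2.agent_id.
Matched pairs: 0; unmatched t1 rows kept: 3; unmatched t2 rows kept: 4.
Total: 0 matched + 7 padded = 7 rows.

7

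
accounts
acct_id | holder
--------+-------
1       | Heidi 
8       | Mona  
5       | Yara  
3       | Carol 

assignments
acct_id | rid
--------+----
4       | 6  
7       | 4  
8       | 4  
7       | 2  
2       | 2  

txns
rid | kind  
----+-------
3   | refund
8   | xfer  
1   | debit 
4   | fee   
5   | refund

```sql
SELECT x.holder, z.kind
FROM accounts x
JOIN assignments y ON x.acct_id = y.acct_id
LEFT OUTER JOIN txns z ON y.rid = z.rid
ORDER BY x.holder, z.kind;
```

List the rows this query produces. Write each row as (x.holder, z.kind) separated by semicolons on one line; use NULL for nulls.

(Mona, fee)

Step 1 — x INNER JOIN y on acct_id → 1 row(s).
Then LEFT JOIN `txns z` on rid: each of those 1 rows is kept; rows whose y.rid has no match in z get NULL for z's columns.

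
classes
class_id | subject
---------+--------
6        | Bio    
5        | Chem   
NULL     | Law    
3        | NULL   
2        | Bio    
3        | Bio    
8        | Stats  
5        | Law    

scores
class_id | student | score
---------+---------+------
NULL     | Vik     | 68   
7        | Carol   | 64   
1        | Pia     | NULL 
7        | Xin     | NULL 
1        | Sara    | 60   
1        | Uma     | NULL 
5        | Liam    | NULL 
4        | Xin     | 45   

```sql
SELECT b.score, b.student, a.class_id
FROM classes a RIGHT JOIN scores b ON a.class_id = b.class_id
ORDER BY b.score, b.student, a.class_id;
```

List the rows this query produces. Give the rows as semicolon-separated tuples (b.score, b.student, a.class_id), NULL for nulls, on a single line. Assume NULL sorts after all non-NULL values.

RIGHT JOIN keeps every row from `scores`; unmatched rows get NULL for `classes`'s columns.
Matching on a.class_id = b.class_id. A NULL in a compared column never satisfies the condition.
Matched pairs: 2; unmatched b rows kept: 7.

(45, Xin, NULL); (60, Sara, NULL); (64, Carol, NULL); (68, Vik, NULL); (NULL, Liam, 5); (NULL, Liam, 5); (NULL, Pia, NULL); (NULL, Uma, NULL); (NULL, Xin, NULL)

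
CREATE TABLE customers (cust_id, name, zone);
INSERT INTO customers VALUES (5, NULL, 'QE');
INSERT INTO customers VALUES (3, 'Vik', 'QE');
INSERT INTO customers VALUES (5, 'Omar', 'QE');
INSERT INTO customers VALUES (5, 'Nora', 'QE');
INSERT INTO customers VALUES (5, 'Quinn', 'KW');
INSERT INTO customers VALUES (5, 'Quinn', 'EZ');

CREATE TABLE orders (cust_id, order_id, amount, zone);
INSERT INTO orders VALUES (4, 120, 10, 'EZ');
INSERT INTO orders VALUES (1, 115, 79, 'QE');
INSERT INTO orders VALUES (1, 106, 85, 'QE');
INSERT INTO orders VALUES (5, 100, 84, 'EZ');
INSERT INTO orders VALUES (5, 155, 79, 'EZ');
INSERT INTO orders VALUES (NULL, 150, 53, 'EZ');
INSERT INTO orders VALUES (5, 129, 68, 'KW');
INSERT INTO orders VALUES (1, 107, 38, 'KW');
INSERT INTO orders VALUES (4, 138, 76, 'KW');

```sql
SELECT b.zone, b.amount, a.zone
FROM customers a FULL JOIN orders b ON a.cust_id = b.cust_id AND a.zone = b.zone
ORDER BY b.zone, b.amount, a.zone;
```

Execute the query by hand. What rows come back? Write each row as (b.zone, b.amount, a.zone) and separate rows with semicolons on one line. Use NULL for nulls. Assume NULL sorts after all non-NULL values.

FULL OUTER JOIN keeps every row from both sides; unmatched rows get NULL for the other side's columns.
Matching on a.cust_id = b.cust_id AND a.zone = b.zone. A NULL in a compared column never satisfies the condition.
- a row (cust_id=5, zone=QE): no match → kept, b columns NULL.
- a row (cust_id=3, zone=QE): no match → kept, b columns NULL.
- a row (cust_id=5, zone=QE): no match → kept, b columns NULL.
- a row (cust_id=5, zone=QE): no match → kept, b columns NULL.
- a row (cust_id=5, zone=KW): matches 1 b row(s) → 1 output row(s).
- a row (cust_id=5, zone=EZ): matches 2 b row(s) → 2 output row(s).
- plus 6 unmatched b row(s), each kept with NULL a columns.

(EZ, 10, NULL); (EZ, 53, NULL); (EZ, 79, EZ); (EZ, 84, EZ); (KW, 38, NULL); (KW, 68, KW); (KW, 76, NULL); (QE, 79, NULL); (QE, 85, NULL); (NULL, NULL, QE); (NULL, NULL, QE); (NULL, NULL, QE); (NULL, NULL, QE)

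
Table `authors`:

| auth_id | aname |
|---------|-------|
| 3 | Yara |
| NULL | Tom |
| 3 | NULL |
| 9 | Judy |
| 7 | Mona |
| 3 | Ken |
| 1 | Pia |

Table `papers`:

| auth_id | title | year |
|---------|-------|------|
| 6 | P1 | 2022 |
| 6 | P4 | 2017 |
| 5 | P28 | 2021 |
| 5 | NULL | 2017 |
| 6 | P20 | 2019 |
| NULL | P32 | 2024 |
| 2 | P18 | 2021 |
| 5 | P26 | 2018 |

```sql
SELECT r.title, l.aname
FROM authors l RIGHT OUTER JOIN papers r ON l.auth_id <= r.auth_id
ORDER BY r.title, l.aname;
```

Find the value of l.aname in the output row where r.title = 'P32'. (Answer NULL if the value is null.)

RIGHT JOIN keeps every row from `papers`; unmatched rows get NULL for `authors`'s columns.
Matching on l.auth_id <= r.auth_id. A NULL in a compared column never satisfies the condition.
- l[0] auth_id=3 → 6 match(es) in r → 6 row(s).
- l[1] auth_id=NULL → no match.
- l[2] auth_id=3 → 6 match(es) in r → 6 row(s).
- l[3] auth_id=9 → no match.
- l[4] auth_id=7 → no match.
- l[5] auth_id=3 → 6 match(es) in r → 6 row(s).
- l[6] auth_id=1 → 7 match(es) in r → 7 row(s).
- 1 r row(s) had no l match → kept, l columns NULL.

NULL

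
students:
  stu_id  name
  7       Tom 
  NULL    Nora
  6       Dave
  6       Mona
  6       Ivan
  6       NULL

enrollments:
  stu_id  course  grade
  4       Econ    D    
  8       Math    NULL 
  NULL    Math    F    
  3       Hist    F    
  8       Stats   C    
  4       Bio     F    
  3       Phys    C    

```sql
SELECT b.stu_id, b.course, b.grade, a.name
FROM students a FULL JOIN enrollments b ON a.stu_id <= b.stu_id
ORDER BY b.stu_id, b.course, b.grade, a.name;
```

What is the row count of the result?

16

FULL OUTER JOIN keeps every row from both sides; unmatched rows get NULL for the other side's columns.
Matching on a.stu_id <= b.stu_id. A NULL in a compared column never satisfies the condition.
Matched pairs: 10; unmatched a rows kept: 1; unmatched b rows kept: 5.
Total: 10 matched + 6 padded = 16 rows.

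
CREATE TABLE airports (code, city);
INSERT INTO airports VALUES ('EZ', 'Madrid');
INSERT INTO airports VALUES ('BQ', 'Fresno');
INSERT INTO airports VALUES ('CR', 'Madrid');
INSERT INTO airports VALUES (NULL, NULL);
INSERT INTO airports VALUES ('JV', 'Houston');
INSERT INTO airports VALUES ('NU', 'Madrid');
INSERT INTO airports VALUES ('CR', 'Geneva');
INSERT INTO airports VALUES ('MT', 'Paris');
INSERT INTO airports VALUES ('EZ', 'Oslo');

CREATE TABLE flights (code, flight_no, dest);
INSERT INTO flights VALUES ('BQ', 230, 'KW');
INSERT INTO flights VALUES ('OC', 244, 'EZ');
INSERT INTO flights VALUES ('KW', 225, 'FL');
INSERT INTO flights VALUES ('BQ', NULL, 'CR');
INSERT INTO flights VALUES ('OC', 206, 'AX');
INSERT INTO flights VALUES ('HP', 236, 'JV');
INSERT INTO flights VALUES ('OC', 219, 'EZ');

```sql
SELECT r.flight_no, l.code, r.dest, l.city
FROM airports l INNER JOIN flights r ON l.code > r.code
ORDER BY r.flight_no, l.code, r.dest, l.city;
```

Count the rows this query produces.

INNER JOIN keeps only pairs where the ON condition holds.
Matching on l.code > r.code. A NULL in a compared column never satisfies the condition.
- l[0] code=EZ → 2 match(es) in r → 2 row(s).
- l[1] code=BQ → no match; dropped.
- l[2] code=CR → 2 match(es) in r → 2 row(s).
- l[3] code=NULL → no match; dropped.
- l[4] code=JV → 3 match(es) in r → 3 row(s).
- l[5] code=NU → 4 match(es) in r → 4 row(s).
- l[6] code=CR → 2 match(es) in r → 2 row(s).
- l[7] code=MT → 4 match(es) in r → 4 row(s).
- l[8] code=EZ → 2 match(es) in r → 2 row(s).
Total: 19 rows.

19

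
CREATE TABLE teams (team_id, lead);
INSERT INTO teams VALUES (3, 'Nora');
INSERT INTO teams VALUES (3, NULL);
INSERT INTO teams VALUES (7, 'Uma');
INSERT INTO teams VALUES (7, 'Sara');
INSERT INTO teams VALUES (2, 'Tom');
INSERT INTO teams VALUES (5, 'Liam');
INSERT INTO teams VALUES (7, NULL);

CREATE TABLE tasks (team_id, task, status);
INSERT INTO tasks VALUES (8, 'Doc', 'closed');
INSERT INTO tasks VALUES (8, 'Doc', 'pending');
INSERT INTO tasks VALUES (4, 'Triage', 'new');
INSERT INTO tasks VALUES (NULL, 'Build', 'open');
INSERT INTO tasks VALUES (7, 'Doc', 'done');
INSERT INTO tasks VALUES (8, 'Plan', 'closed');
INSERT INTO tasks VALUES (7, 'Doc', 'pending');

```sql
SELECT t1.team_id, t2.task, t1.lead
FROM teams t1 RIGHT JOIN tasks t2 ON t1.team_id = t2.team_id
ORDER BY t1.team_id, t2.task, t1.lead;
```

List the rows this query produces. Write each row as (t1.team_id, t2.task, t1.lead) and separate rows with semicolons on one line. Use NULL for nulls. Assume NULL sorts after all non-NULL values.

(7, Doc, Sara); (7, Doc, Sara); (7, Doc, Uma); (7, Doc, Uma); (7, Doc, NULL); (7, Doc, NULL); (NULL, Build, NULL); (NULL, Doc, NULL); (NULL, Doc, NULL); (NULL, Plan, NULL); (NULL, Triage, NULL)

RIGHT JOIN keeps every row from `tasks`; unmatched rows get NULL for `teams`'s columns.
Matching on t1.team_id = t2.team_id. A NULL in a compared column never satisfies the condition.
- t1 row (team_id=3): no match.
- t1 row (team_id=3): no match.
- t1 row (team_id=7): matches 2 t2 row(s) → 2 output row(s).
- t1 row (team_id=7): matches 2 t2 row(s) → 2 output row(s).
- t1 row (team_id=2): no match.
- t1 row (team_id=5): no match.
- t1 row (team_id=7): matches 2 t2 row(s) → 2 output row(s).
- 5 row(s) from t2 found no t1 partner → padded with NULL.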